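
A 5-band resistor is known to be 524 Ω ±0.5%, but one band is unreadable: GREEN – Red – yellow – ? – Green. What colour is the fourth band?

black

524 Ω = 524 × 10^0.
The fourth band is the multiplier, 10^0, which is black.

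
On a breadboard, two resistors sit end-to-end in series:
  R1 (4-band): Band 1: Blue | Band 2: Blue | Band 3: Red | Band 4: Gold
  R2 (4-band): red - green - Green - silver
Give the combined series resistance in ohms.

R1: blue, blue → 66; red ×10^2 → 6600 Ω.
R2: red, green → 25; green ×10^5 → 2500000 Ω.
Series: 6600 + 2500000 = 2506600 Ω.

2506600 Ω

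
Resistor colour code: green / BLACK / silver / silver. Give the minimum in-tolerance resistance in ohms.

0.45 Ω

Green → 5 (first significant figure)
Black → 0 (second significant figure)
Silver → ×0.01 multiplier
Silver → ±10% tolerance
50 × 0.01 = 0.5 Ω
Minimum = 0.5 × (1 − 10/100) = 0.45 Ω.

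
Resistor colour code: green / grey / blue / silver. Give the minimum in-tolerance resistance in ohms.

Green → 5 (first significant figure)
Grey → 8 (second significant figure)
Blue → ×10^6 multiplier
Silver → ±10% tolerance
58 × 1000000 = 58000000 Ω
Minimum = 58000000 × (1 − 10/100) = 52200000 Ω.

52200000 Ω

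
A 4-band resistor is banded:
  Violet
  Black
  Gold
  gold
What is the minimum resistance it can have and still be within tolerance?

6.65 Ω

Violet → 7 (first significant figure)
Black → 0 (second significant figure)
Gold → ×0.1 multiplier
Gold → ±5% tolerance
70 × 0.1 = 7 Ω
Minimum = 7 × (1 − 5/100) = 6.65 Ω.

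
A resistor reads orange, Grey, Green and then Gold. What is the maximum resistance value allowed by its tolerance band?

Orange → 3 (first significant figure)
Grey → 8 (second significant figure)
Green → ×10^5 multiplier
Gold → ±5% tolerance
38 × 100000 = 3800000 Ω
Maximum = 3800000 × (1 + 5/100) = 3990000 Ω.

3990000 Ω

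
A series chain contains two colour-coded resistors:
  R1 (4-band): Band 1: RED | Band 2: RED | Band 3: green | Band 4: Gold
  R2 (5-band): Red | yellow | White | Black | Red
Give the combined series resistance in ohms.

R1: red, red → 22; green ×10^5 → 2200000 Ω.
R2: red, yellow, white → 249; black ×1 → 249 Ω.
Series: 2200000 + 249 = 2200249 Ω.

2200249 Ω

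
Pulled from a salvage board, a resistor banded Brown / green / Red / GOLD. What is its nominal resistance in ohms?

1500 Ω

Brown → 1 (first significant figure)
Green → 5 (second significant figure)
Red → ×10^2 multiplier
15 × 100 = 1500 Ω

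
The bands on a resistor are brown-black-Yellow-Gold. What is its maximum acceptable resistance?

Brown → 1 (first significant figure)
Black → 0 (second significant figure)
Yellow → ×10^4 multiplier
Gold → ±5% tolerance
10 × 10000 = 100000 Ω
Maximum = 100000 × (1 + 5/100) = 105000 Ω.

105000 Ω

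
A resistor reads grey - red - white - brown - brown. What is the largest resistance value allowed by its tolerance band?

Grey → 8 (first significant figure)
Red → 2 (second significant figure)
White → 9 (third significant figure)
Brown → ×10 multiplier
Brown → ±1% tolerance
829 × 10 = 8290 Ω
Largest = 8290 × (1 + 1/100) = 8372.9 Ω.

8372.9 Ω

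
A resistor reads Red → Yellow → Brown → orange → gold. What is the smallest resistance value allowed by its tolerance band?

228950 Ω

Red → 2 (first significant figure)
Yellow → 4 (second significant figure)
Brown → 1 (third significant figure)
Orange → ×10^3 multiplier
Gold → ±5% tolerance
241 × 1000 = 241000 Ω
Smallest = 241000 × (1 − 5/100) = 228950 Ω.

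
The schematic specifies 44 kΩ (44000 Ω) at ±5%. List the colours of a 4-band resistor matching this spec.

44000 Ω = 44 × 10^3.
4 → yellow
4 → yellow
Multiplier 10^3 → orange.
±5% tolerance → gold.

yellow, yellow, orange, gold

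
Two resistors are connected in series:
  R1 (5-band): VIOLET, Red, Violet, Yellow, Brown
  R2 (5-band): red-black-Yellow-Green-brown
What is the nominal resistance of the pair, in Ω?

27670000 Ω

R1: violet, red, violet → 727; yellow ×10^4 → 7270000 Ω.
R2: red, black, yellow → 204; green ×10^5 → 20400000 Ω.
Series: 7270000 + 20400000 = 27670000 Ω.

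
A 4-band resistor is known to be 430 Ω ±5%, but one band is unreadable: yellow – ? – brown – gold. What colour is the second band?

430 Ω = 43 × 10^1.
The second band gives digit 3 of the significand, and 3 is orange.

orange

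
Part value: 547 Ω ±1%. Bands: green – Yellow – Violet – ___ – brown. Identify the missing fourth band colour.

black

547 Ω = 547 × 10^0.
The fourth band is the multiplier, 10^0, which is black.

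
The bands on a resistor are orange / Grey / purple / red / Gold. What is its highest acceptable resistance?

Orange → 3 (first significant figure)
Grey → 8 (second significant figure)
Violet → 7 (third significant figure)
Red → ×10^2 multiplier
Gold → ±5% tolerance
387 × 100 = 38700 Ω
Highest = 38700 × (1 + 5/100) = 40635 Ω.

40635 Ω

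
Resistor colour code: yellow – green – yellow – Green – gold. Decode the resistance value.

Yellow → 4 (first significant figure)
Green → 5 (second significant figure)
Yellow → 4 (third significant figure)
Green → ×10^5 multiplier
454 × 100000 = 45400000 Ω

45400000 Ω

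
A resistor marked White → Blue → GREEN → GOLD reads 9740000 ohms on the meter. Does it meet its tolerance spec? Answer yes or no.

White → 9 (first significant figure)
Blue → 6 (second significant figure)
Green → ×10^5 multiplier
Gold → ±5% tolerance
96 × 100000 = 9600000 Ω
Allowed range: 9120000 Ω to 10080000 Ω.
9740000 ohms lies inside that range.

yes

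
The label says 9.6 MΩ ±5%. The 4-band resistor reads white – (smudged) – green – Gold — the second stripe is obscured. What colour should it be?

9600000 Ω = 96 × 10^5.
The second band gives digit 6 of the significand, and 6 is blue.

blue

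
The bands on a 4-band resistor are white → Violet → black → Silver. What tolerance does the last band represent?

The last band, silver, is the tolerance band.
Silver corresponds to ±10%.

±10%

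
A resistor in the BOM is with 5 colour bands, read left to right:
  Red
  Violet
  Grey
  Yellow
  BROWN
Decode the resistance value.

Red → 2 (first significant figure)
Violet → 7 (second significant figure)
Grey → 8 (third significant figure)
Yellow → ×10^4 multiplier
278 × 10000 = 2780000 Ω

2780000 Ω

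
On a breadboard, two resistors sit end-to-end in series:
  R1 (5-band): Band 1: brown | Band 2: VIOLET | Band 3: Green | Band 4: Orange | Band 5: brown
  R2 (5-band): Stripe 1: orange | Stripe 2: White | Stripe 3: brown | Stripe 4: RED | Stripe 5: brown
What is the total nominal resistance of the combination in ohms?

R1: brown, violet, green → 175; orange ×10^3 → 175000 Ω.
R2: orange, white, brown → 391; red ×10^2 → 39100 Ω.
Series: 175000 + 39100 = 214100 Ω.

214100 Ω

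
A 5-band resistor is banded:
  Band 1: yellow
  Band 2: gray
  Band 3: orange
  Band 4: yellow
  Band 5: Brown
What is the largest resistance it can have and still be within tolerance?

Yellow → 4 (first significant figure)
Grey → 8 (second significant figure)
Orange → 3 (third significant figure)
Yellow → ×10^4 multiplier
Brown → ±1% tolerance
483 × 10000 = 4830000 Ω
Largest = 4830000 × (1 + 1/100) = 4878300 Ω.

4878300 Ω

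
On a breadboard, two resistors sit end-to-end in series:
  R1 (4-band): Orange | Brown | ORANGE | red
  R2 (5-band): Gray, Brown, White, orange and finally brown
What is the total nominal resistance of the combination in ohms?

R1: orange, brown → 31; orange ×10^3 → 31000 Ω.
R2: grey, brown, white → 819; orange ×10^3 → 819000 Ω.
Series: 31000 + 819000 = 850000 Ω.

850000 Ω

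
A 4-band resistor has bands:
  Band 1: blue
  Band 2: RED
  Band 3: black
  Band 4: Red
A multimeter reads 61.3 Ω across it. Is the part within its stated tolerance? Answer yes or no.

Blue → 6 (first significant figure)
Red → 2 (second significant figure)
Black → ×1 multiplier
Red → ±2% tolerance
62 × 1 = 62 Ω
Allowed range: 60.76 Ω to 63.24 Ω.
61.3 Ω lies inside that range.

yes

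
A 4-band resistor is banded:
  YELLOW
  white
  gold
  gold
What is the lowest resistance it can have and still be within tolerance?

Yellow → 4 (first significant figure)
White → 9 (second significant figure)
Gold → ×0.1 multiplier
Gold → ±5% tolerance
49 × 0.1 = 4.9 Ω
Lowest = 4.9 × (1 − 5/100) = 4.655 Ω.

4.655 Ω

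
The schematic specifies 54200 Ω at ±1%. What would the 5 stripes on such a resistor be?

54200 Ω = 542 × 10^2.
5 → green
4 → yellow
2 → red
Multiplier 10^2 → red.
±1% tolerance → brown.

green, yellow, red, red, brown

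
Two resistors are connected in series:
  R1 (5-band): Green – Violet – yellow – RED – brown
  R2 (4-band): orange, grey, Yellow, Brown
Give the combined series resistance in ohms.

R1: green, violet, yellow → 574; red ×10^2 → 57400 Ω.
R2: orange, grey → 38; yellow ×10^4 → 380000 Ω.
Series: 57400 + 380000 = 437400 Ω.

437400 Ω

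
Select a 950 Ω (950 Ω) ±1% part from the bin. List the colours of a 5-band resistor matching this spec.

white, green, black, black, brown

950 Ω = 950 × 10^0.
9 → white
5 → green
0 → black
Multiplier 10^0 → black.
±1% tolerance → brown.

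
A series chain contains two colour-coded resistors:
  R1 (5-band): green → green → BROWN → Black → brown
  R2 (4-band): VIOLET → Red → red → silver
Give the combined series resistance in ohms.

R1: green, green, brown → 551; black ×1 → 551 Ω.
R2: violet, red → 72; red ×10^2 → 7200 Ω.
Series: 551 + 7200 = 7751 Ω.

7751 Ω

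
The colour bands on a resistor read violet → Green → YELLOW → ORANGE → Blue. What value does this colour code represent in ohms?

Violet → 7 (first significant figure)
Green → 5 (second significant figure)
Yellow → 4 (third significant figure)
Orange → ×10^3 multiplier
754 × 1000 = 754000 Ω

754000 Ω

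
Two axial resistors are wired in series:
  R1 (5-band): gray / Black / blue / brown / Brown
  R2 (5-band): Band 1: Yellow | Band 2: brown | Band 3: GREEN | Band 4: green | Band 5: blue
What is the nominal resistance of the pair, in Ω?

R1: grey, black, blue → 806; brown ×10 → 8060 Ω.
R2: yellow, brown, green → 415; green ×10^5 → 41500000 Ω.
Series: 8060 + 41500000 = 41508060 Ω.

41508060 Ω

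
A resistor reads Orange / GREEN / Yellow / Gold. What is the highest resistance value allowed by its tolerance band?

Orange → 3 (first significant figure)
Green → 5 (second significant figure)
Yellow → ×10^4 multiplier
Gold → ±5% tolerance
35 × 10000 = 350000 Ω
Highest = 350000 × (1 + 5/100) = 367500 Ω.

367500 Ω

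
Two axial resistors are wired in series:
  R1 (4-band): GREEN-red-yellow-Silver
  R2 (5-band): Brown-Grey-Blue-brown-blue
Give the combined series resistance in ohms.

R1: green, red → 52; yellow ×10^4 → 520000 Ω.
R2: brown, grey, blue → 186; brown ×10 → 1860 Ω.
Series: 520000 + 1860 = 521860 Ω.

521860 Ω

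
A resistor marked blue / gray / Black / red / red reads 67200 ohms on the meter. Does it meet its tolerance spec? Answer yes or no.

yes

Blue → 6 (first significant figure)
Grey → 8 (second significant figure)
Black → 0 (third significant figure)
Red → ×10^2 multiplier
Red → ±2% tolerance
680 × 100 = 68000 Ω
Allowed range: 66640 Ω to 69360 Ω.
67200 ohms lies inside that range.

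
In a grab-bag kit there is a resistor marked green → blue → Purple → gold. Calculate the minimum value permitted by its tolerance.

532000000 Ω

Green → 5 (first significant figure)
Blue → 6 (second significant figure)
Violet → ×10^7 multiplier
Gold → ±5% tolerance
56 × 10000000 = 560000000 Ω
Minimum = 560000000 × (1 − 5/100) = 532000000 Ω.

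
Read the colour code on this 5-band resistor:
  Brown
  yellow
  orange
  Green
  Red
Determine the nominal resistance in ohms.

14300000 Ω

Brown → 1 (first significant figure)
Yellow → 4 (second significant figure)
Orange → 3 (third significant figure)
Green → ×10^5 multiplier
143 × 100000 = 14300000 Ω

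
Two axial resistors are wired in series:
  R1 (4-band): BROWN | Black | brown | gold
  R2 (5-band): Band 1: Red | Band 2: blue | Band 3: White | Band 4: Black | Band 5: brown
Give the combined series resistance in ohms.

369 Ω

R1: brown, black → 10; brown ×10 → 100 Ω.
R2: red, blue, white → 269; black ×1 → 269 Ω.
Series: 100 + 269 = 369 Ω.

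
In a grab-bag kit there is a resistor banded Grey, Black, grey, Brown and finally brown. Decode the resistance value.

8080 Ω

Grey → 8 (first significant figure)
Black → 0 (second significant figure)
Grey → 8 (third significant figure)
Brown → ×10 multiplier
808 × 10 = 8080 Ω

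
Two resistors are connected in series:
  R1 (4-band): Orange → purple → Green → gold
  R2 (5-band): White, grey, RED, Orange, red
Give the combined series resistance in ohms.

4682000 Ω

R1: orange, violet → 37; green ×10^5 → 3700000 Ω.
R2: white, grey, red → 982; orange ×10^3 → 982000 Ω.
Series: 3700000 + 982000 = 4682000 Ω.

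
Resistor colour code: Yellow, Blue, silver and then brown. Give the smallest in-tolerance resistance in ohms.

Yellow → 4 (first significant figure)
Blue → 6 (second significant figure)
Silver → ×0.01 multiplier
Brown → ±1% tolerance
46 × 0.01 = 0.46 Ω
Smallest = 0.46 × (1 − 1/100) = 0.4554 Ω.

0.4554 Ω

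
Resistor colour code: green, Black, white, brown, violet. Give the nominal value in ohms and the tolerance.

5090 Ω ±0.1%

Green → 5 (first significant figure)
Black → 0 (second significant figure)
White → 9 (third significant figure)
Brown → ×10 multiplier
Violet → ±0.1% tolerance
509 × 10 = 5090 Ω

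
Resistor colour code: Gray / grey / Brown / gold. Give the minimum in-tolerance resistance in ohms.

Grey → 8 (first significant figure)
Grey → 8 (second significant figure)
Brown → ×10 multiplier
Gold → ±5% tolerance
88 × 10 = 880 Ω
Minimum = 880 × (1 − 5/100) = 836 Ω.

836 Ω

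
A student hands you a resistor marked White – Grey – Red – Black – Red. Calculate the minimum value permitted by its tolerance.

962.36 Ω

White → 9 (first significant figure)
Grey → 8 (second significant figure)
Red → 2 (third significant figure)
Black → ×1 multiplier
Red → ±2% tolerance
982 × 1 = 982 Ω
Minimum = 982 × (1 − 2/100) = 962.36 Ω.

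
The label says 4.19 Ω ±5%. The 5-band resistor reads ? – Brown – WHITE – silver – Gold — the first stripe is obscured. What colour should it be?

4.19 Ω = 419 × 10^-2.
The first band gives digit 4 of the significand, and 4 is yellow.

yellow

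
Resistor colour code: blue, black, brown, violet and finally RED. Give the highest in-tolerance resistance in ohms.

Blue → 6 (first significant figure)
Black → 0 (second significant figure)
Brown → 1 (third significant figure)
Violet → ×10^7 multiplier
Red → ±2% tolerance
601 × 10000000 = 6010000000 Ω
Highest = 6010000000 × (1 + 2/100) = 6130200000 Ω.

6130200000 Ω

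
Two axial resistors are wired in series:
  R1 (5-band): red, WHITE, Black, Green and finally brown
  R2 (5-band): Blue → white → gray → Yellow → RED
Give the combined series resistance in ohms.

35980000 Ω

R1: red, white, black → 290; green ×10^5 → 29000000 Ω.
R2: blue, white, grey → 698; yellow ×10^4 → 6980000 Ω.
Series: 29000000 + 6980000 = 35980000 Ω.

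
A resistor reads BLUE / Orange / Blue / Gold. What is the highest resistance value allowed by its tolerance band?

Blue → 6 (first significant figure)
Orange → 3 (second significant figure)
Blue → ×10^6 multiplier
Gold → ±5% tolerance
63 × 1000000 = 63000000 Ω
Highest = 63000000 × (1 + 5/100) = 66150000 Ω.

66150000 Ω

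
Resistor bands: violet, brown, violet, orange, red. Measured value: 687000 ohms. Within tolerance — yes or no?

no

Violet → 7 (first significant figure)
Brown → 1 (second significant figure)
Violet → 7 (third significant figure)
Orange → ×10^3 multiplier
Red → ±2% tolerance
717 × 1000 = 717000 Ω
Allowed range: 702660 Ω to 731340 Ω.
687000 ohms lies outside that range.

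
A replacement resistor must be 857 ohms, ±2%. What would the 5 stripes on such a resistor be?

grey, green, violet, black, red

857 Ω = 857 × 10^0.
8 → grey
5 → green
7 → violet
Multiplier 10^0 → black.
±2% tolerance → red.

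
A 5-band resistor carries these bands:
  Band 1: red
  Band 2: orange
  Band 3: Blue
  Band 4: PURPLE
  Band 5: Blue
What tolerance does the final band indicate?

±0.25%

The last band, blue, is the tolerance band.
Blue corresponds to ±0.25%.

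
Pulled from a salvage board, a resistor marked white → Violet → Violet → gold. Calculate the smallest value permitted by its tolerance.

White → 9 (first significant figure)
Violet → 7 (second significant figure)
Violet → ×10^7 multiplier
Gold → ±5% tolerance
97 × 10000000 = 970000000 Ω
Smallest = 970000000 × (1 − 5/100) = 921500000 Ω.

921500000 Ω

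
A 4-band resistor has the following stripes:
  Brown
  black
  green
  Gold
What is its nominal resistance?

1000000 Ω

Brown → 1 (first significant figure)
Black → 0 (second significant figure)
Green → ×10^5 multiplier
10 × 100000 = 1000000 Ω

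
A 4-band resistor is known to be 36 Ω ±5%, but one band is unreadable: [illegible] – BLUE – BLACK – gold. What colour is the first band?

orange

36 Ω = 36 × 10^0.
The first band gives digit 3 of the significand, and 3 is orange.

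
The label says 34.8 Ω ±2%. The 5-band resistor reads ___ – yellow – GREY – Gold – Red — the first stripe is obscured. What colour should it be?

34.8 Ω = 348 × 10^-1.
The first band gives digit 3 of the significand, and 3 is orange.

orange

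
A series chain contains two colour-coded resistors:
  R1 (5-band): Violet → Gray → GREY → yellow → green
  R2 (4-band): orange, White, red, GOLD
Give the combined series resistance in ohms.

7883900 Ω

R1: violet, grey, grey → 788; yellow ×10^4 → 7880000 Ω.
R2: orange, white → 39; red ×10^2 → 3900 Ω.
Series: 7880000 + 3900 = 7883900 Ω.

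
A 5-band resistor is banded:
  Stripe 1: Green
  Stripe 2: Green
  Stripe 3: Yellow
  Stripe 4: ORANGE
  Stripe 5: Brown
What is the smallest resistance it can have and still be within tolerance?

548460 Ω

Green → 5 (first significant figure)
Green → 5 (second significant figure)
Yellow → 4 (third significant figure)
Orange → ×10^3 multiplier
Brown → ±1% tolerance
554 × 1000 = 554000 Ω
Smallest = 554000 × (1 − 1/100) = 548460 Ω.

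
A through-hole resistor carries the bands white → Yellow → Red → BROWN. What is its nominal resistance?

9400 Ω

White → 9 (first significant figure)
Yellow → 4 (second significant figure)
Red → ×10^2 multiplier
94 × 100 = 9400 Ω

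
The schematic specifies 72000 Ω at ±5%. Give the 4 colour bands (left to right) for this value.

72000 Ω = 72 × 10^3.
7 → violet
2 → red
Multiplier 10^3 → orange.
±5% tolerance → gold.

violet, red, orange, gold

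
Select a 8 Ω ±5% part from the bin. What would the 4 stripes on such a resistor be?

grey, black, gold, gold

8 Ω = 80 × 10^-1.
8 → grey
0 → black
Multiplier 10^-1 → gold.
±5% tolerance → gold.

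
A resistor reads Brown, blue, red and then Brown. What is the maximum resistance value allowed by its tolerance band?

1616 Ω

Brown → 1 (first significant figure)
Blue → 6 (second significant figure)
Red → ×10^2 multiplier
Brown → ±1% tolerance
16 × 100 = 1600 Ω
Maximum = 1600 × (1 + 1/100) = 1616 Ω.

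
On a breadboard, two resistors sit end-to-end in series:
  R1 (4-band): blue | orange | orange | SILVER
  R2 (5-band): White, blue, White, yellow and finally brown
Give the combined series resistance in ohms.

9753000 Ω

R1: blue, orange → 63; orange ×10^3 → 63000 Ω.
R2: white, blue, white → 969; yellow ×10^4 → 9690000 Ω.
Series: 63000 + 9690000 = 9753000 Ω.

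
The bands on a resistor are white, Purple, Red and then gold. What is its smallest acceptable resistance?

9215 Ω

White → 9 (first significant figure)
Violet → 7 (second significant figure)
Red → ×10^2 multiplier
Gold → ±5% tolerance
97 × 100 = 9700 Ω
Smallest = 9700 × (1 − 5/100) = 9215 Ω.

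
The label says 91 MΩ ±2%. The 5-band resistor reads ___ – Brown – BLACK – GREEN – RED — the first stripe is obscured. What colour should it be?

white

91000000 Ω = 910 × 10^5.
The first band gives digit 9 of the significand, and 9 is white.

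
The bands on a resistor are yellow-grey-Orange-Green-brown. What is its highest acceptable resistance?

48783000 Ω

Yellow → 4 (first significant figure)
Grey → 8 (second significant figure)
Orange → 3 (third significant figure)
Green → ×10^5 multiplier
Brown → ±1% tolerance
483 × 100000 = 48300000 Ω
Highest = 48300000 × (1 + 1/100) = 48783000 Ω.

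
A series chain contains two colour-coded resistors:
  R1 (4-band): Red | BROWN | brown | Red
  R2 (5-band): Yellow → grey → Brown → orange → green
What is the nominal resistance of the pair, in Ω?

R1: red, brown → 21; brown ×10 → 210 Ω.
R2: yellow, grey, brown → 481; orange ×10^3 → 481000 Ω.
Series: 210 + 481000 = 481210 Ω.

481210 Ω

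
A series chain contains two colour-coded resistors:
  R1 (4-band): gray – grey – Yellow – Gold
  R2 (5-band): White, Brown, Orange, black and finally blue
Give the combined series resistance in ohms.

880913 Ω

R1: grey, grey → 88; yellow ×10^4 → 880000 Ω.
R2: white, brown, orange → 913; black ×1 → 913 Ω.
Series: 880000 + 913 = 880913 Ω.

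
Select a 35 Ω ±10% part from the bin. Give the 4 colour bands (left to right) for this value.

35 Ω = 35 × 10^0.
3 → orange
5 → green
Multiplier 10^0 → black.
±10% tolerance → silver.

orange, green, black, silver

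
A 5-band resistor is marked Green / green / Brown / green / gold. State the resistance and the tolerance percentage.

55100000 Ω ±5%

Green → 5 (first significant figure)
Green → 5 (second significant figure)
Brown → 1 (third significant figure)
Green → ×10^5 multiplier
Gold → ±5% tolerance
551 × 100000 = 55100000 Ω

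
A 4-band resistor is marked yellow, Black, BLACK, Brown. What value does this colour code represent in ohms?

Yellow → 4 (first significant figure)
Black → 0 (second significant figure)
Black → ×1 multiplier
40 × 1 = 40 Ω

40 Ω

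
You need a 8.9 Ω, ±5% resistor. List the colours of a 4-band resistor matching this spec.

8.9 Ω = 89 × 10^-1.
8 → grey
9 → white
Multiplier 10^-1 → gold.
±5% tolerance → gold.

grey, white, gold, gold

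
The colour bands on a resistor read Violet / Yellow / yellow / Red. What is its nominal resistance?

740000 Ω

Violet → 7 (first significant figure)
Yellow → 4 (second significant figure)
Yellow → ×10^4 multiplier
74 × 10000 = 740000 Ω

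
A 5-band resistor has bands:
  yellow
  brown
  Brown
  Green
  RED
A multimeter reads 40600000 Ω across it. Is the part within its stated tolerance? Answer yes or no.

yes

Yellow → 4 (first significant figure)
Brown → 1 (second significant figure)
Brown → 1 (third significant figure)
Green → ×10^5 multiplier
Red → ±2% tolerance
411 × 100000 = 41100000 Ω
Allowed range: 40278000 Ω to 41922000 Ω.
40600000 Ω lies inside that range.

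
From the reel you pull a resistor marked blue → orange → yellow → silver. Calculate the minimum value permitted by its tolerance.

Blue → 6 (first significant figure)
Orange → 3 (second significant figure)
Yellow → ×10^4 multiplier
Silver → ±10% tolerance
63 × 10000 = 630000 Ω
Minimum = 630000 × (1 − 10/100) = 567000 Ω.

567000 Ω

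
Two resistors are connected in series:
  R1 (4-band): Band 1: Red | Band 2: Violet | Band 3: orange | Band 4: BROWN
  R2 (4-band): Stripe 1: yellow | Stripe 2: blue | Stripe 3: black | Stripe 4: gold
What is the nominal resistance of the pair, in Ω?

27046 Ω

R1: red, violet → 27; orange ×10^3 → 27000 Ω.
R2: yellow, blue → 46; black ×1 → 46 Ω.
Series: 27000 + 46 = 27046 Ω.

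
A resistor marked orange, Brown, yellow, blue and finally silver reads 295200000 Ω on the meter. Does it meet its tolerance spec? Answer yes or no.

yes

Orange → 3 (first significant figure)
Brown → 1 (second significant figure)
Yellow → 4 (third significant figure)
Blue → ×10^6 multiplier
Silver → ±10% tolerance
314 × 1000000 = 314000000 Ω
Allowed range: 282600000 Ω to 345400000 Ω.
295200000 Ω lies inside that range.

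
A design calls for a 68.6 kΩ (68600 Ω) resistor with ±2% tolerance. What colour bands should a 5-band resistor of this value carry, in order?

68600 Ω = 686 × 10^2.
6 → blue
8 → grey
6 → blue
Multiplier 10^2 → red.
±2% tolerance → red.

blue, grey, blue, red, red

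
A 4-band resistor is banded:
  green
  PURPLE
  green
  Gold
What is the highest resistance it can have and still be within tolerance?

5985000 Ω

Green → 5 (first significant figure)
Violet → 7 (second significant figure)
Green → ×10^5 multiplier
Gold → ±5% tolerance
57 × 100000 = 5700000 Ω
Highest = 5700000 × (1 + 5/100) = 5985000 Ω.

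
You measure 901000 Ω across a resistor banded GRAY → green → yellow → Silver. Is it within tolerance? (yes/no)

yes

Grey → 8 (first significant figure)
Green → 5 (second significant figure)
Yellow → ×10^4 multiplier
Silver → ±10% tolerance
85 × 10000 = 850000 Ω
Allowed range: 765000 Ω to 935000 Ω.
901000 Ω lies inside that range.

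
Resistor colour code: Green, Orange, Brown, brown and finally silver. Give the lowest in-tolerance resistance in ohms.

Green → 5 (first significant figure)
Orange → 3 (second significant figure)
Brown → 1 (third significant figure)
Brown → ×10 multiplier
Silver → ±10% tolerance
531 × 10 = 5310 Ω
Lowest = 5310 × (1 − 10/100) = 4779 Ω.

4779 Ω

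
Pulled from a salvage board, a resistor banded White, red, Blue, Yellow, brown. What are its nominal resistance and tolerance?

9260000 Ω ±1%

White → 9 (first significant figure)
Red → 2 (second significant figure)
Blue → 6 (third significant figure)
Yellow → ×10^4 multiplier
Brown → ±1% tolerance
926 × 10000 = 9260000 Ω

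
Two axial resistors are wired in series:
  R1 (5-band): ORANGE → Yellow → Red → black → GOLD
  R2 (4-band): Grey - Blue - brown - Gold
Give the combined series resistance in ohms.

R1: orange, yellow, red → 342; black ×1 → 342 Ω.
R2: grey, blue → 86; brown ×10 → 860 Ω.
Series: 342 + 860 = 1202 Ω.

1202 Ω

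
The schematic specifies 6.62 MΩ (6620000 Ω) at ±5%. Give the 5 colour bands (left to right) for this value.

blue, blue, red, yellow, gold

6620000 Ω = 662 × 10^4.
6 → blue
6 → blue
2 → red
Multiplier 10^4 → yellow.
±5% tolerance → gold.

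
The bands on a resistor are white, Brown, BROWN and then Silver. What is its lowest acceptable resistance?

819 Ω

White → 9 (first significant figure)
Brown → 1 (second significant figure)
Brown → ×10 multiplier
Silver → ±10% tolerance
91 × 10 = 910 Ω
Lowest = 910 × (1 − 10/100) = 819 Ω.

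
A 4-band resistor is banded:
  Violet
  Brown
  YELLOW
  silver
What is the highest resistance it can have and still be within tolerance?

Violet → 7 (first significant figure)
Brown → 1 (second significant figure)
Yellow → ×10^4 multiplier
Silver → ±10% tolerance
71 × 10000 = 710000 Ω
Highest = 710000 × (1 + 10/100) = 781000 Ω.

781000 Ω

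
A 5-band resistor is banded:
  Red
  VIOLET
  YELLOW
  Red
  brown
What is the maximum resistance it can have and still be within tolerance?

Red → 2 (first significant figure)
Violet → 7 (second significant figure)
Yellow → 4 (third significant figure)
Red → ×10^2 multiplier
Brown → ±1% tolerance
274 × 100 = 27400 Ω
Maximum = 27400 × (1 + 1/100) = 27674 Ω.

27674 Ω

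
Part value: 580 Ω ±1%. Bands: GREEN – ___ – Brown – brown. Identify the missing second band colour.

580 Ω = 58 × 10^1.
The second band gives digit 8 of the significand, and 8 is grey.

grey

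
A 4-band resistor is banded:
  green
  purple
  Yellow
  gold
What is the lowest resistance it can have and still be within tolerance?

541500 Ω

Green → 5 (first significant figure)
Violet → 7 (second significant figure)
Yellow → ×10^4 multiplier
Gold → ±5% tolerance
57 × 10000 = 570000 Ω
Lowest = 570000 × (1 − 5/100) = 541500 Ω.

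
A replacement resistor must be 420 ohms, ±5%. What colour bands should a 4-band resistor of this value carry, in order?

420 Ω = 42 × 10^1.
4 → yellow
2 → red
Multiplier 10^1 → brown.
±5% tolerance → gold.

yellow, red, brown, gold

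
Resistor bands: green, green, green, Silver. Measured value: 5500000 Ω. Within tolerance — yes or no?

Green → 5 (first significant figure)
Green → 5 (second significant figure)
Green → ×10^5 multiplier
Silver → ±10% tolerance
55 × 100000 = 5500000 Ω
Allowed range: 4950000 Ω to 6050000 Ω.
5500000 Ω lies inside that range.

yes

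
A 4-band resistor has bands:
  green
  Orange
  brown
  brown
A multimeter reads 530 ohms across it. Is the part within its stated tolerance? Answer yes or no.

Green → 5 (first significant figure)
Orange → 3 (second significant figure)
Brown → ×10 multiplier
Brown → ±1% tolerance
53 × 10 = 530 Ω
Allowed range: 524.7 Ω to 535.3 Ω.
530 ohms lies inside that range.

yes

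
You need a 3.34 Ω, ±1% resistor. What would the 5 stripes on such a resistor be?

orange, orange, yellow, silver, brown

3.34 Ω = 334 × 10^-2.
3 → orange
3 → orange
4 → yellow
Multiplier 10^-2 → silver.
±1% tolerance → brown.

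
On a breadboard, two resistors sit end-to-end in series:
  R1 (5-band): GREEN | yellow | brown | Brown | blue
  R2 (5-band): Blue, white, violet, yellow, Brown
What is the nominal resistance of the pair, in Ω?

R1: green, yellow, brown → 541; brown ×10 → 5410 Ω.
R2: blue, white, violet → 697; yellow ×10^4 → 6970000 Ω.
Series: 5410 + 6970000 = 6975410 Ω.

6975410 Ω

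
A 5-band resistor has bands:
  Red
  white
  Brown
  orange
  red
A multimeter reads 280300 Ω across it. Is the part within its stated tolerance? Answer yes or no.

Red → 2 (first significant figure)
White → 9 (second significant figure)
Brown → 1 (third significant figure)
Orange → ×10^3 multiplier
Red → ±2% tolerance
291 × 1000 = 291000 Ω
Allowed range: 285180 Ω to 296820 Ω.
280300 Ω lies outside that range.

no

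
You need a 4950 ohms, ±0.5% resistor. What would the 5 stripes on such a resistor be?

4950 Ω = 495 × 10^1.
4 → yellow
9 → white
5 → green
Multiplier 10^1 → brown.
±0.5% tolerance → green.

yellow, white, green, brown, green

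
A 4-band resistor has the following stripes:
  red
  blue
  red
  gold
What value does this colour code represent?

Red → 2 (first significant figure)
Blue → 6 (second significant figure)
Red → ×10^2 multiplier
26 × 100 = 2600 Ω

2600 Ω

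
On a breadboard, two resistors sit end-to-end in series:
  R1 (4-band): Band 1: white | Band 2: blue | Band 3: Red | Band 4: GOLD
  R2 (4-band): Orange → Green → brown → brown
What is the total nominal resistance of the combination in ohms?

9950 Ω

R1: white, blue → 96; red ×10^2 → 9600 Ω.
R2: orange, green → 35; brown ×10 → 350 Ω.
Series: 9600 + 350 = 9950 Ω.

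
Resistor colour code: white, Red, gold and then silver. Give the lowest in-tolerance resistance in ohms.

8.28 Ω

White → 9 (first significant figure)
Red → 2 (second significant figure)
Gold → ×0.1 multiplier
Silver → ±10% tolerance
92 × 0.1 = 9.2 Ω
Lowest = 9.2 × (1 − 10/100) = 8.28 Ω.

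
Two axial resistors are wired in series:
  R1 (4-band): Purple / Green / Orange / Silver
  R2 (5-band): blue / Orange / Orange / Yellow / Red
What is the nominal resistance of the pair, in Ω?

R1: violet, green → 75; orange ×10^3 → 75000 Ω.
R2: blue, orange, orange → 633; yellow ×10^4 → 6330000 Ω.
Series: 75000 + 6330000 = 6405000 Ω.

6405000 Ω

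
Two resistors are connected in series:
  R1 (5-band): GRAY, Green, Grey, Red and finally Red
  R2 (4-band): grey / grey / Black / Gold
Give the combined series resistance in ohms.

R1: grey, green, grey → 858; red ×10^2 → 85800 Ω.
R2: grey, grey → 88; black ×1 → 88 Ω.
Series: 85800 + 88 = 85888 Ω.

85888 Ω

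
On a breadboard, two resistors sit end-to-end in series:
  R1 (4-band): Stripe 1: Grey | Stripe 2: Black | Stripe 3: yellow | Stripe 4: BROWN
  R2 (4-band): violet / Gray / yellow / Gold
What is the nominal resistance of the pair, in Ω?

R1: grey, black → 80; yellow ×10^4 → 800000 Ω.
R2: violet, grey → 78; yellow ×10^4 → 780000 Ω.
Series: 800000 + 780000 = 1580000 Ω.

1580000 Ω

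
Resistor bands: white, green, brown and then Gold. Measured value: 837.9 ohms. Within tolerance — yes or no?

White → 9 (first significant figure)
Green → 5 (second significant figure)
Brown → ×10 multiplier
Gold → ±5% tolerance
95 × 10 = 950 Ω
Allowed range: 902.5 Ω to 997.5 Ω.
837.9 ohms lies outside that range.

no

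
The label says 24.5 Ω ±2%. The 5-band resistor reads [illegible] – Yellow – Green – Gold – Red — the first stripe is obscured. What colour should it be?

24.5 Ω = 245 × 10^-1.
The first band gives digit 2 of the significand, and 2 is red.

red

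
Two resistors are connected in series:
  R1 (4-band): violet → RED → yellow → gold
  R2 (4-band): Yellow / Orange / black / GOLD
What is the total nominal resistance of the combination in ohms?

720043 Ω

R1: violet, red → 72; yellow ×10^4 → 720000 Ω.
R2: yellow, orange → 43; black ×1 → 43 Ω.
Series: 720000 + 43 = 720043 Ω.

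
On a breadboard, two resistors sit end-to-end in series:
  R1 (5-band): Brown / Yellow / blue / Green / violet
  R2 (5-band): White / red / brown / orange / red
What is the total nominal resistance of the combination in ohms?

R1: brown, yellow, blue → 146; green ×10^5 → 14600000 Ω.
R2: white, red, brown → 921; orange ×10^3 → 921000 Ω.
Series: 14600000 + 921000 = 15521000 Ω.

15521000 Ω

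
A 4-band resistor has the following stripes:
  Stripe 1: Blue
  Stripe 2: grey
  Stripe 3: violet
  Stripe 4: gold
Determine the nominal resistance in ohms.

Blue → 6 (first significant figure)
Grey → 8 (second significant figure)
Violet → ×10^7 multiplier
68 × 10000000 = 680000000 Ω

680000000 Ω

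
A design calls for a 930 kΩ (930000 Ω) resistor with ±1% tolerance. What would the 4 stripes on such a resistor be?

white, orange, yellow, brown

930000 Ω = 93 × 10^4.
9 → white
3 → orange
Multiplier 10^4 → yellow.
±1% tolerance → brown.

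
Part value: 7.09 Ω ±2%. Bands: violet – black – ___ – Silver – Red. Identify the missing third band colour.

7.09 Ω = 709 × 10^-2.
The third band gives digit 9 of the significand, and 9 is white.

white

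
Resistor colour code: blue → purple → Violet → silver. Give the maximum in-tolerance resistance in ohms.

Blue → 6 (first significant figure)
Violet → 7 (second significant figure)
Violet → ×10^7 multiplier
Silver → ±10% tolerance
67 × 10000000 = 670000000 Ω
Maximum = 670000000 × (1 + 10/100) = 737000000 Ω.

737000000 Ω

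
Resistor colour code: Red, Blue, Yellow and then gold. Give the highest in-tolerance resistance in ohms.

Red → 2 (first significant figure)
Blue → 6 (second significant figure)
Yellow → ×10^4 multiplier
Gold → ±5% tolerance
26 × 10000 = 260000 Ω
Highest = 260000 × (1 + 5/100) = 273000 Ω.

273000 Ω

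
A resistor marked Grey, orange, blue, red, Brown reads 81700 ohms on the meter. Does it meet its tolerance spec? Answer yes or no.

no

Grey → 8 (first significant figure)
Orange → 3 (second significant figure)
Blue → 6 (third significant figure)
Red → ×10^2 multiplier
Brown → ±1% tolerance
836 × 100 = 83600 Ω
Allowed range: 82764 Ω to 84436 Ω.
81700 ohms lies outside that range.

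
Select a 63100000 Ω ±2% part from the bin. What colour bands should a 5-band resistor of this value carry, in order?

blue, orange, brown, green, red

63100000 Ω = 631 × 10^5.
6 → blue
3 → orange
1 → brown
Multiplier 10^5 → green.
±2% tolerance → red.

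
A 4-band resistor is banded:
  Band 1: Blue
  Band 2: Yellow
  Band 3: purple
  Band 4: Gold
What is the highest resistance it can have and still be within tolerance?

Blue → 6 (first significant figure)
Yellow → 4 (second significant figure)
Violet → ×10^7 multiplier
Gold → ±5% tolerance
64 × 10000000 = 640000000 Ω
Highest = 640000000 × (1 + 5/100) = 672000000 Ω.

672000000 Ω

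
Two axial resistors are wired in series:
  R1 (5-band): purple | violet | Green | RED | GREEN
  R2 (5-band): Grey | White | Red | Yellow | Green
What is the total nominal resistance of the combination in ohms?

8997500 Ω

R1: violet, violet, green → 775; red ×10^2 → 77500 Ω.
R2: grey, white, red → 892; yellow ×10^4 → 8920000 Ω.
Series: 77500 + 8920000 = 8997500 Ω.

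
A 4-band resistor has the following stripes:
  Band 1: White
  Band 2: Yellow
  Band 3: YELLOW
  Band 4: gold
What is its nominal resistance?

940000 Ω

White → 9 (first significant figure)
Yellow → 4 (second significant figure)
Yellow → ×10^4 multiplier
94 × 10000 = 940000 Ω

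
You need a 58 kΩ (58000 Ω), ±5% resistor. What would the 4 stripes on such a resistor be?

58000 Ω = 58 × 10^3.
5 → green
8 → grey
Multiplier 10^3 → orange.
±5% tolerance → gold.

green, grey, orange, gold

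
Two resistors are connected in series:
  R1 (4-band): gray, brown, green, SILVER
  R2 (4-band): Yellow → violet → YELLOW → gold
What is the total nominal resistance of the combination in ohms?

R1: grey, brown → 81; green ×10^5 → 8100000 Ω.
R2: yellow, violet → 47; yellow ×10^4 → 470000 Ω.
Series: 8100000 + 470000 = 8570000 Ω.

8570000 Ω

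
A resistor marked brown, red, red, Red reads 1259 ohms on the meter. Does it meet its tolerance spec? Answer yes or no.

Brown → 1 (first significant figure)
Red → 2 (second significant figure)
Red → ×10^2 multiplier
Red → ±2% tolerance
12 × 100 = 1200 Ω
Allowed range: 1176 Ω to 1224 Ω.
1259 ohms lies outside that range.

no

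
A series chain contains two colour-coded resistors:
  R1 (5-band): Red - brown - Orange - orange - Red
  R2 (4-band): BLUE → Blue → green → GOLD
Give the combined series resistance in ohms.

R1: red, brown, orange → 213; orange ×10^3 → 213000 Ω.
R2: blue, blue → 66; green ×10^5 → 6600000 Ω.
Series: 213000 + 6600000 = 6813000 Ω.

6813000 Ω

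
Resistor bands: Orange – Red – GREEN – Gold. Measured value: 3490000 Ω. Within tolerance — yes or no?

no

Orange → 3 (first significant figure)
Red → 2 (second significant figure)
Green → ×10^5 multiplier
Gold → ±5% tolerance
32 × 100000 = 3200000 Ω
Allowed range: 3040000 Ω to 3360000 Ω.
3490000 Ω lies outside that range.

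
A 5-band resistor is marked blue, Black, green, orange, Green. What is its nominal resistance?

Blue → 6 (first significant figure)
Black → 0 (second significant figure)
Green → 5 (third significant figure)
Orange → ×10^3 multiplier
605 × 1000 = 605000 Ω

605000 Ω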